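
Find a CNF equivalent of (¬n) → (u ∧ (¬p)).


Step 1: Rewrite (¬n) → (u ∧ (¬p)) as ¬(¬n) ∨ (u ∧ (¬p)).
Step 2: Distribute ∨ over ∧.
Step 3: Eliminate any double negations (¬¬X = X).

(n ∨ u) ∧ (n ∨ (¬p))


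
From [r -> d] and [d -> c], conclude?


Hypothetical syllogism: from (P → Q) and (Q → R), infer (P → R).
Chain the two implications through the shared middle term 'd'.

r -> c


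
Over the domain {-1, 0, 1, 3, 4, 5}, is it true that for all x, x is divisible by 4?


Evaluate the predicate on each element: -1:F, 0:T, 1:F, 3:F, 4:T, 5:F.
Counterexample x = -1 fails the predicate.

F


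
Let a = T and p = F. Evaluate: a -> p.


Implication is false only when antecedent is true and consequent is false.
Substitute: a=T, p=F.
T -> F evaluates to F.

F


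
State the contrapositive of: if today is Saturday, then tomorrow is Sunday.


The contrapositive of (P → Q) is (¬Q → ¬P); it is logically equivalent to the original.
Here P = 'today is Saturday' and Q = 'tomorrow is Sunday'.

If not (tomorrow is Sunday), then not (today is Saturday).


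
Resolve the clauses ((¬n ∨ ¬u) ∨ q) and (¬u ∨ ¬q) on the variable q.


The clauses contain complementary literals q and ¬q.
Resolution eliminates this pair and disjoins the remaining literals (merging duplicates).

(¬u ∨ ¬n)


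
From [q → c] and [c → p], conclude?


Hypothetical syllogism: from (P → Q) and (Q → R), infer (P → R).
Chain the two implications through the shared middle term 'c'.

q → p


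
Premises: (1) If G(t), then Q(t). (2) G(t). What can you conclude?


Modus ponens: from (P → Q) and P, infer Q.
P = 'G(t)' is asserted, and P → Q holds, so Q follows.

Q(t).


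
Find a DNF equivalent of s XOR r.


Step 1: s ⊕ r is true exactly when they disagree: (s ∧ ¬r) ∨ (¬s ∧ r).

(s AND (NOT r)) OR ((NOT s) AND r)


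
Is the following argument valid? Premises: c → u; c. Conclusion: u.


This matches the form of modus ponens: the conclusion follows in every model of the premises.

Valid.


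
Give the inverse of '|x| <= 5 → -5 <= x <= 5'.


The inverse of (P → Q) is (¬P → ¬Q). It is equivalent to the converse, not to the original.
Here P = '|x| <= 5' and Q = '-5 <= x <= 5'.

If not (|x| <= 5), then not (-5 <= x <= 5).


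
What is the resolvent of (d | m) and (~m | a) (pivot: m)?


The clauses contain complementary literals m and ~m.
Resolution eliminates this pair and disjoins the remaining literals (merging duplicates).

(d | a)


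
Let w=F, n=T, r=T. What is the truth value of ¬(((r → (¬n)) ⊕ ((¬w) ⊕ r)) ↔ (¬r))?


Substitute w=F, n=T, r=T:
¬n = F
r → (¬n) = T → F = F
¬w = T
(¬w) ⊕ r = T ⊕ T = F
(r → (¬n)) ⊕ ((¬w) ⊕ r) = F ⊕ F = F
¬r = F
((r → (¬n)) ⊕ ((¬w) ⊕ r)) ↔ (¬r) = F ↔ F = T
¬(((r → (¬n)) ⊕ ((¬w) ⊕ r)) ↔ (¬r)) = F

F


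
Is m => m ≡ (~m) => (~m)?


Compare truth tables:
m | φ | ψ
---------
False | True | True
True | True | True
The columns φ and ψ agree on every row.

Yes, they are logically equivalent.


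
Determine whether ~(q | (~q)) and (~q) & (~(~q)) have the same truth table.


Compare truth tables:
q | φ | ψ
---------
False | False | False
True | False | False
The columns φ and ψ agree on every row.

Yes, they are logically equivalent.


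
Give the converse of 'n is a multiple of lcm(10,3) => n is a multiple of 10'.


The converse of (P → Q) is (Q → P). It is not in general equivalent to the original.
Here P = 'n is a multiple of lcm(10,3)' and Q = 'n is a multiple of 10'.

If n is a multiple of 10, then n is a multiple of lcm(10,3).


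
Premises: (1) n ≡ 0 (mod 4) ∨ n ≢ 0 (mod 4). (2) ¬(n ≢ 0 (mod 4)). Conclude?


Disjunctive syllogism: from (P ∨ Q) and ¬P, infer Q.
One disjunct, 'n ≢ 0 (mod 4)', is ruled out; the other must hold.

n ≡ 0 (mod 4)


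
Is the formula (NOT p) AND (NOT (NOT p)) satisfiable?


Check all 2 assignments over {p}:
p | φ
-----
F | F
T | F
No assignment makes the formula true.

Unsatisfiable.


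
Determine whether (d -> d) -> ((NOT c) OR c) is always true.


Build the truth table over {c, d}:
c | d | φ
---------
F | F | T
T | F | T
F | T | T
T | T | T
Every row evaluates to true.

Yes, it is a tautology.


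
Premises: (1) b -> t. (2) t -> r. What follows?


Hypothetical syllogism: from (P → Q) and (Q → R), infer (P → R).
Chain the two implications through the shared middle term 't'.

b -> r


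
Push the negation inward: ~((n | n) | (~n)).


De Morgan: the negation of a disjunction is the conjunction of the negations.
Distribute ~ across |, flipping it to &, and negate each literal.

((~n) & (~n)) & n


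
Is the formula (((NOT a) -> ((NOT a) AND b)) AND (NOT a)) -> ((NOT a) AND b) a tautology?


Build the truth table over {a, b}:
a | b | φ
---------
F | F | T
T | F | T
F | T | T
T | T | T
Every row evaluates to true.

Yes, it is a tautology.


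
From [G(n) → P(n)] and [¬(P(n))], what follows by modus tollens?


Modus tollens: from (P → Q) and ¬Q, infer ¬P.
Q = 'P(n)' is denied; since P → Q, P must also fail.

Not (G(n)).


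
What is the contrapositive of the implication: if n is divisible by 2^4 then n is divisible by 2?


The contrapositive of (P → Q) is (¬Q → ¬P); it is logically equivalent to the original.
Here P = 'n is divisible by 2^4' and Q = 'n is divisible by 2'.

If not (n is divisible by 2), then not (n is divisible by 2^4).


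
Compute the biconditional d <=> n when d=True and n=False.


Biconditional is true when both operands have the same truth value.
Substitute: d=True, n=False.
True <=> False evaluates to False.

False


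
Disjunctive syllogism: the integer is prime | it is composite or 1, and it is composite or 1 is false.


Disjunctive syllogism: from (P ∨ Q) and ¬P, infer Q.
One disjunct, 'it is composite or 1', is ruled out; the other must hold.

the integer is prime


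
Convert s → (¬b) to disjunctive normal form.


Step 1: Rewrite s → (¬b) as ¬s ∨ (¬b).

(¬s) ∨ (¬b)


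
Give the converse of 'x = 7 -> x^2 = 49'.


The converse of (P → Q) is (Q → P). It is not in general equivalent to the original.
Here P = 'x = 7' and Q = 'x^2 = 49'.

If x^2 = 49, then x = 7.


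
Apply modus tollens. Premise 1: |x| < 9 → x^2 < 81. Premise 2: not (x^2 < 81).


Modus tollens: from (P → Q) and ¬Q, infer ¬P.
Q = 'x^2 < 81' is denied; since P → Q, P must also fail.

Not (|x| < 9).


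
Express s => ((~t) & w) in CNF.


Step 1: Rewrite s → ((¬t) ∧ w) as ¬s ∨ ((¬t) ∧ w).
Step 2: Distribute ∨ over ∧.

((~s) | (~t)) & ((~s) | w)


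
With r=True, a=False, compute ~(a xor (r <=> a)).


Substitute r=True, a=False:
r <=> a = True <=> False = False
a xor (r <=> a) = False xor False = False
~(a xor (r <=> a)) = True

True


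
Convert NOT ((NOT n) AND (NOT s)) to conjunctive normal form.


Step 1: Apply De Morgan: ¬((¬n) ∧ (¬s)) = ¬(¬n) ∨ ¬(¬s).
Step 2: Eliminate any double negations (¬¬X = X).

n OR s


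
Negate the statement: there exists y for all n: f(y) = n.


Negation flips each quantifier (∀↔∃) and negates the inner predicate.
¬(there exists y for all n: φ) = for all y there exists n: ¬φ.

for all y there exists n: NOT(f(y) = n)


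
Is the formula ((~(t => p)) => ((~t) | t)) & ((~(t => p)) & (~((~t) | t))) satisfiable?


Check all 4 assignments over {p, t}:
p | t | φ
---------
False | False | False
True | False | False
False | True | False
True | True | False
No assignment makes the formula true.

Unsatisfiable.


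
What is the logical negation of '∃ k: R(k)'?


¬(∀ x: φ) = ∃ x: ¬φ, and ¬(∃ x: φ) = ∀ x: ¬φ.
Apply to the existential statement.

∀ k: ¬(R(k))


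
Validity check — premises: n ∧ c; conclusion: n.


This matches the form of conjunction elimination: the conclusion follows in every model of the premises.

Valid.


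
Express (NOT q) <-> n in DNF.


Step 1: (¬q) ↔ n is true exactly when both agree: ((¬q) ∧ n) ∨ (¬(¬q) ∧ ¬n).
Step 2: Eliminate any double negations (¬¬X = X).

((NOT q) AND n) OR (q AND (NOT n))


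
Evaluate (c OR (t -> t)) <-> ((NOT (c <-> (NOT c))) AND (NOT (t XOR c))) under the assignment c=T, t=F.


Substitute c=T, t=F:
t -> t = F -> F = T
c OR (t -> t) = T OR T = T
NOT c = F
c <-> (NOT c) = T <-> F = F
NOT (c <-> (NOT c)) = T
t XOR c = F XOR T = T
NOT (t XOR c) = F
(NOT (c <-> (NOT c))) AND (NOT (t XOR c)) = T AND F = F
(c OR (t -> t)) <-> ((NOT (c <-> (NOT c))) AND (NOT (t XOR c))) = T <-> F = F

F


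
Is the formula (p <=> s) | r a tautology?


Build the truth table over {p, r, s}:
p | r | s | φ
-------------
False | False | False | True
True | False | False | False
False | True | False | True
True | True | False | True
False | False | True | False
True | False | True | True
False | True | True | True
True | True | True | True
Counterexample at row 2: with p=True, r=False, s=False, the formula is False.

No, it is not a tautology.


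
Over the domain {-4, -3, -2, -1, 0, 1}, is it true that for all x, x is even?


Evaluate the predicate on each element: -4:T, -3:F, -2:T, -1:F, 0:T, 1:F.
Counterexample x = -3 fails the predicate.

F


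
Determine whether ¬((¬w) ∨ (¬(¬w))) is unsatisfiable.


Truth table over {w}:
w | φ
-----
F | F
T | F
Every row is false.

Yes, it is a contradiction.


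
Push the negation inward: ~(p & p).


De Morgan: the negation of a conjunction is the disjunction of the negations.
Distribute ~ across &, flipping it to |, and negate each literal.

(~p) | (~p)


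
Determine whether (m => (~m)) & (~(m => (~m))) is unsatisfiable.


Truth table over {m}:
m | φ
-----
False | False
True | False
Every row is false.

Yes, it is a contradiction.


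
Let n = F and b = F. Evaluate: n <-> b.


Biconditional is true when both operands have the same truth value.
Substitute: n=F, b=F.
F <-> F evaluates to T.

T


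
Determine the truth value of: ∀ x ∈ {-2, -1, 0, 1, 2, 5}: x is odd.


Evaluate the predicate on each element: -2:F, -1:T, 0:F, 1:T, 2:F, 5:T.
Counterexample x = -2 fails the predicate.

F


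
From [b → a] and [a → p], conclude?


Hypothetical syllogism: from (P → Q) and (Q → R), infer (P → R).
Chain the two implications through the shared middle term 'a'.

b → p


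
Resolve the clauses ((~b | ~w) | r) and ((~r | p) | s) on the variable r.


The clauses contain complementary literals r and ~r.
Resolution eliminates this pair and disjoins the remaining literals (merging duplicates).

(((~w | ~b) | p) | s)


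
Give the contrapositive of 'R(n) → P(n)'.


The contrapositive of (P → Q) is (¬Q → ¬P); it is logically equivalent to the original.
Here P = 'R(n)' and Q = 'P(n)'.

If not (P(n)), then not (R(n)).


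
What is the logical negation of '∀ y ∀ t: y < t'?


Negation flips each quantifier (∀↔∃) and negates the inner predicate.
¬(∀ y ∀ t: φ) = ∃ y ∃ t: ¬φ.

∃ y ∃ t: ¬(y < t)


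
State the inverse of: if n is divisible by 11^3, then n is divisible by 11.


The inverse of (P → Q) is (¬P → ¬Q). It is equivalent to the converse, not to the original.
Here P = 'n is divisible by 11^3' and Q = 'n is divisible by 11'.

If not (n is divisible by 11^3), then not (n is divisible by 11).


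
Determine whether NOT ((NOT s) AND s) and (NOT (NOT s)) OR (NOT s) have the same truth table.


Compare truth tables:
s | φ | ψ
---------
F | T | T
T | T | T
The columns φ and ψ agree on every row.

Yes, they are logically equivalent.


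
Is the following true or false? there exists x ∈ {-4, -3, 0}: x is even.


Evaluate the predicate on each element: -4:T, -3:F, 0:T.
Witness x = -4 satisfies the predicate.

T


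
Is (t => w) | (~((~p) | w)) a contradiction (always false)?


Truth table over {p, t, w}:
p | t | w | φ
-------------
False | False | False | True
True | False | False | True
False | True | False | False
True | True | False | True
False | False | True | True
True | False | True | True
False | True | True | True
True | True | True | True
Satisfying assignment at row 1: p=False, t=False, w=False gives True.

No, it is not a contradiction.


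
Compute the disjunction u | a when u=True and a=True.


Disjunction is false only when both operands are false.
Substitute: u=True, a=True.
True | True evaluates to True.

True


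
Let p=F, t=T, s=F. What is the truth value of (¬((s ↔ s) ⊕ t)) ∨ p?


Substitute p=F, t=T, s=F:
s ↔ s = F ↔ F = T
(s ↔ s) ⊕ t = T ⊕ T = F
¬((s ↔ s) ⊕ t) = T
(¬((s ↔ s) ⊕ t)) ∨ p = T ∨ F = T

T


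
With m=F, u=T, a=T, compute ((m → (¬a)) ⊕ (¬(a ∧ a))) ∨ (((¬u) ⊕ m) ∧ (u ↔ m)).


Substitute m=F, u=T, a=T:
¬a = F
m → (¬a) = F → F = T
a ∧ a = T ∧ T = T
¬(a ∧ a) = F
(m → (¬a)) ⊕ (¬(a ∧ a)) = T ⊕ F = T
¬u = F
(¬u) ⊕ m = F ⊕ F = F
u ↔ m = T ↔ F = F
((¬u) ⊕ m) ∧ (u ↔ m) = F ∧ F = F
((m → (¬a)) ⊕ (¬(a ∧ a))) ∨ (((¬u) ⊕ m) ∧ (u ↔ m)) = T ∨ F = T

T


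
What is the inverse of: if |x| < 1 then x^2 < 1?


The inverse of (P → Q) is (¬P → ¬Q). It is equivalent to the converse, not to the original.
Here P = '|x| < 1' and Q = 'x^2 < 1'.

If not (|x| < 1), then not (x^2 < 1).


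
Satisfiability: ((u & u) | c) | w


Search for a satisfying assignment over {c, u, w}.
Try c=True, u=False, w=False: the formula evaluates to True.
A satisfying assignment exists.

Satisfiable.


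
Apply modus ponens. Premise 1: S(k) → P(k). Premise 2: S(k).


Modus ponens: from (P → Q) and P, infer Q.
P = 'S(k)' is asserted, and P → Q holds, so Q follows.

P(k).


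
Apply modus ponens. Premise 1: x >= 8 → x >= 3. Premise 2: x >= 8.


Modus ponens: from (P → Q) and P, infer Q.
P = 'x >= 8' is asserted, and P → Q holds, so Q follows.

x >= 3.


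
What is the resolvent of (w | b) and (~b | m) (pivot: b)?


The clauses contain complementary literals b and ~b.
Resolution eliminates this pair and disjoins the remaining literals (merging duplicates).

(w | m)


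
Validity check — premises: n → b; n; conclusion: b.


This matches the form of modus ponens: the conclusion follows in every model of the premises.

Valid.


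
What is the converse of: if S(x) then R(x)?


The converse of (P → Q) is (Q → P). It is not in general equivalent to the original.
Here P = 'S(x)' and Q = 'R(x)'.

If R(x), then S(x).


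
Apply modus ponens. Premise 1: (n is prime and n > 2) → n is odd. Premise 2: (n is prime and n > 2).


Modus ponens: from (P → Q) and P, infer Q.
P = '(n is prime and n > 2)' is asserted, and P → Q holds, so Q follows.

n is odd.


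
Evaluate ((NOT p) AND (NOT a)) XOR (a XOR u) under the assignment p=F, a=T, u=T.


Substitute p=F, a=T, u=T:
NOT p = T
NOT a = F
(NOT p) AND (NOT a) = T AND F = F
a XOR u = T XOR T = F
((NOT p) AND (NOT a)) XOR (a XOR u) = F XOR F = F

F


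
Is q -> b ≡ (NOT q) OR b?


Compare truth tables:
b | q | φ | ψ
-------------
F | F | T | T
T | F | T | T
F | T | F | F
T | T | T | T
The columns φ and ψ agree on every row.

Yes, they are logically equivalent.


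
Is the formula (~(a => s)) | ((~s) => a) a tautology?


Build the truth table over {a, s}:
a | s | φ
---------
False | False | False
True | False | True
False | True | True
True | True | True
Counterexample at row 1: with a=False, s=False, the formula is False.

No, it is not a tautology.


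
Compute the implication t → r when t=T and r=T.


Implication is false only when antecedent is true and consequent is false.
Substitute: t=T, r=T.
T → T evaluates to T.

T


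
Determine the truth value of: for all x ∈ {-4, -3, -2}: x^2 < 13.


Evaluate the predicate on each element: -4:F, -3:T, -2:T.
Counterexample x = -4 fails the predicate.

F


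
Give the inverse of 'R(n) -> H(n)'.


The inverse of (P → Q) is (¬P → ¬Q). It is equivalent to the converse, not to the original.
Here P = 'R(n)' and Q = 'H(n)'.

If not (R(n)), then not (H(n)).


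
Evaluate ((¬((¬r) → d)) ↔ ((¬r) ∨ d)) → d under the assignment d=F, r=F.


Substitute d=F, r=F:
¬r = T
(¬r) → d = T → F = F
¬((¬r) → d) = T
¬r = T
(¬r) ∨ d = T ∨ F = T
(¬((¬r) → d)) ↔ ((¬r) ∨ d) = T ↔ T = T
((¬((¬r) → d)) ↔ ((¬r) ∨ d)) → d = T → F = F

F


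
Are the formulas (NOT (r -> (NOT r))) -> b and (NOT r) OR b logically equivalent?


Compare truth tables:
b | r | φ | ψ
-------------
F | F | T | T
T | F | T | T
F | T | F | F
T | T | T | T
The columns φ and ψ agree on every row.

Yes, they are logically equivalent.


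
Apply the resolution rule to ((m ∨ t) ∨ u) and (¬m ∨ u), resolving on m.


The clauses contain complementary literals m and ¬m.
Resolution eliminates this pair and disjoins the remaining literals (merging duplicates).

(t ∨ u)


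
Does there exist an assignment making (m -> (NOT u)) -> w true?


Search for a satisfying assignment over {m, u, w}.
Try m=T, u=T, w=F: the formula evaluates to T.
A satisfying assignment exists.

Satisfiable.


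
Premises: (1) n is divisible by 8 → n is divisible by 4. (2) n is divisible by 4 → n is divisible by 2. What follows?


Hypothetical syllogism: from (P → Q) and (Q → R), infer (P → R).
Chain the two implications through the shared middle term 'n is divisible by 4'.

n is divisible by 8 → n is divisible by 2


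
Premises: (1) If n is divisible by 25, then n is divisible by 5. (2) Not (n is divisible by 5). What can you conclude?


Modus tollens: from (P → Q) and ¬Q, infer ¬P.
Q = 'n is divisible by 5' is denied; since P → Q, P must also fail.

Not (n is divisible by 25).


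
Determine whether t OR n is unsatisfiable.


Truth table over {n, t}:
n | t | φ
---------
F | F | F
T | F | T
F | T | T
T | T | T
Satisfying assignment at row 2: n=T, t=F gives T.

No, it is not a contradiction.


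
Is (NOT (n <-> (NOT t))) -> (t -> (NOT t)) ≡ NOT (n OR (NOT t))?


Compare truth tables:
n | t | φ | ψ
-------------
F | F | T | F
T | F | T | F
F | T | T | T
T | T | F | F
They differ at row 1 (n=F, t=F): φ=T but ψ=F.

No, they are not logically equivalent.


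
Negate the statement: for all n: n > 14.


¬(for all x: φ) = there exists x: ¬φ, and ¬(there exists x: φ) = for all x: ¬φ.
Apply to the universal statement.

there exists n: NOT(n > 14)


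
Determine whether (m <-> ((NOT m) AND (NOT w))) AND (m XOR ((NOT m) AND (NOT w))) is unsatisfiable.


Truth table over {m, w}:
m | w | φ
---------
F | F | F
T | F | F
F | T | F
T | T | F
Every row is false.

Yes, it is a contradiction.


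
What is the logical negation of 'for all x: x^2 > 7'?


¬(for all x: φ) = there exists x: ¬φ, and ¬(there exists x: φ) = for all x: ¬φ.
Apply to the universal statement.

there exists x: NOT(x^2 > 7)


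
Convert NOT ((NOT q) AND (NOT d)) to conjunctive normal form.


Step 1: Apply De Morgan: ¬((¬q) ∧ (¬d)) = ¬(¬q) ∨ ¬(¬d).
Step 2: Eliminate any double negations (¬¬X = X).

q OR d


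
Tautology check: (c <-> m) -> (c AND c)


Build the truth table over {c, m}:
c | m | φ
---------
F | F | F
T | F | T
F | T | T
T | T | T
Counterexample at row 1: with c=F, m=F, the formula is F.

No, it is not a tautology.


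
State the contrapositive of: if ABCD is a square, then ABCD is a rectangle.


The contrapositive of (P → Q) is (¬Q → ¬P); it is logically equivalent to the original.
Here P = 'ABCD is a square' and Q = 'ABCD is a rectangle'.

If not (ABCD is a rectangle), then not (ABCD is a square).


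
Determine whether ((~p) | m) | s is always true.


Build the truth table over {m, p, s}:
m | p | s | φ
-------------
False | False | False | True
True | False | False | True
False | True | False | False
True | True | False | True
False | False | True | True
True | False | True | True
False | True | True | True
True | True | True | True
Counterexample at row 3: with m=False, p=True, s=False, the formula is False.

No, it is not a tautology.


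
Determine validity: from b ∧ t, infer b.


This matches the form of conjunction elimination: the conclusion follows in every model of the premises.

Valid.


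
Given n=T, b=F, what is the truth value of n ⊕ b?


Exclusive or is true when exactly one operand is true.
Substitute: n=T, b=F.
T ⊕ F evaluates to T.

T


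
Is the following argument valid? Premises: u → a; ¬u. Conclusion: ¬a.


This is denying the antecedent (fallacy). There exist truth assignments where the premises are all true but the conclusion is false.

Invalid.


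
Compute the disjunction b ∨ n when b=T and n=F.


Disjunction is false only when both operands are false.
Substitute: b=T, n=F.
T ∨ F evaluates to T.

T


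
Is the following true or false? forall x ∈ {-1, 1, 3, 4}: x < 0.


Evaluate the predicate on each element: -1:True, 1:False, 3:False, 4:False.
Counterexample x = 1 fails the predicate.

False


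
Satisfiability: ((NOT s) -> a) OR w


Search for a satisfying assignment over {a, s, w}.
Try a=T, s=F, w=F: the formula evaluates to T.
A satisfying assignment exists.

Satisfiable.


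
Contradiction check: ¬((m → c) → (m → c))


Truth table over {c, m}:
c | m | φ
---------
F | F | F
T | F | F
F | T | F
T | T | F
Every row is false.

Yes, it is a contradiction.


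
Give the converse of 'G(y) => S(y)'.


The converse of (P → Q) is (Q → P). It is not in general equivalent to the original.
Here P = 'G(y)' and Q = 'S(y)'.

If S(y), then G(y).


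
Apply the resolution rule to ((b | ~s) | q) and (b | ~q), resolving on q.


The clauses contain complementary literals q and ~q.
Resolution eliminates this pair and disjoins the remaining literals (merging duplicates).

(~s | b)


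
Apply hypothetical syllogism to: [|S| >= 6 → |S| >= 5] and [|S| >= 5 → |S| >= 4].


Hypothetical syllogism: from (P → Q) and (Q → R), infer (P → R).
Chain the two implications through the shared middle term '|S| >= 5'.

|S| >= 6 → |S| >= 4


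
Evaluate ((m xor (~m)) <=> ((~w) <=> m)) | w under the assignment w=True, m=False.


Substitute w=True, m=False:
~m = True
m xor (~m) = False xor True = True
~w = False
(~w) <=> m = False <=> False = True
(m xor (~m)) <=> ((~w) <=> m) = True <=> True = True
((m xor (~m)) <=> ((~w) <=> m)) | w = True | True = True

True


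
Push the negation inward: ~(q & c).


De Morgan: the negation of a conjunction is the disjunction of the negations.
Distribute ~ across &, flipping it to |, and negate each literal.

(~q) | (~c)


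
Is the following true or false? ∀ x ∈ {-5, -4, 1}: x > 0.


Evaluate the predicate on each element: -5:F, -4:F, 1:T.
Counterexample x = -5 fails the predicate.

F


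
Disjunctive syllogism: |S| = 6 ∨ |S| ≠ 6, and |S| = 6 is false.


Disjunctive syllogism: from (P ∨ Q) and ¬P, infer Q.
One disjunct, '|S| = 6', is ruled out; the other must hold.

|S| ≠ 6


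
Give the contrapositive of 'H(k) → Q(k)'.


The contrapositive of (P → Q) is (¬Q → ¬P); it is logically equivalent to the original.
Here P = 'H(k)' and Q = 'Q(k)'.

If not (Q(k)), then not (H(k)).


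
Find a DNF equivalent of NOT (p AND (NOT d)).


Step 1: Apply De Morgan: ¬(p ∧ (¬d)) = ¬p ∨ ¬(¬d).
Step 2: Eliminate any double negations (¬¬X = X).

(NOT p) OR d


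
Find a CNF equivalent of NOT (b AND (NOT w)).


Step 1: Apply De Morgan: ¬(b ∧ (¬w)) = ¬b ∨ ¬(¬w).
Step 2: Eliminate any double negations (¬¬X = X).

(NOT b) OR w


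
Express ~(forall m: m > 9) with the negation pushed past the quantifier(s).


¬(forall x: φ) = exists x: ¬φ, and ¬(exists x: φ) = forall x: ¬φ.
Apply to the universal statement.

exists m: ~(m > 9)


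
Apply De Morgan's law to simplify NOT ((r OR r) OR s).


De Morgan: the negation of a disjunction is the conjunction of the negations.
Distribute NOT across OR, flipping it to AND, and negate each literal.

((NOT r) AND (NOT r)) AND (NOT s)


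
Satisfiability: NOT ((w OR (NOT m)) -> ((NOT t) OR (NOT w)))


Search for a satisfying assignment over {m, t, w}.
Try m=F, t=T, w=T: the formula evaluates to T.
A satisfying assignment exists.

Satisfiable.


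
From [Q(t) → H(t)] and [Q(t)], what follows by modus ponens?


Modus ponens: from (P → Q) and P, infer Q.
P = 'Q(t)' is asserted, and P → Q holds, so Q follows.

H(t).


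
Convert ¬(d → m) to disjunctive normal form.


Step 1: Rewrite implication then negate: ¬(¬d ∨ m) = d ∧ ¬m.

d ∧ (¬m)


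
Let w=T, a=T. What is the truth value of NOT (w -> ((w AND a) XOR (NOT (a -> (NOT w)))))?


Substitute w=T, a=T:
w AND a = T AND T = T
NOT w = F
a -> (NOT w) = T -> F = F
NOT (a -> (NOT w)) = T
(w AND a) XOR (NOT (a -> (NOT w))) = T XOR T = F
w -> ((w AND a) XOR (NOT (a -> (NOT w)))) = T -> F = F
NOT (w -> ((w AND a) XOR (NOT (a -> (NOT w))))) = T

T


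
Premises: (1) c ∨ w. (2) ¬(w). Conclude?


Disjunctive syllogism: from (P ∨ Q) and ¬P, infer Q.
One disjunct, 'w', is ruled out; the other must hold.

c


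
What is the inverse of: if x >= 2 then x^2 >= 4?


The inverse of (P → Q) is (¬P → ¬Q). It is equivalent to the converse, not to the original.
Here P = 'x >= 2' and Q = 'x^2 >= 4'.

If not (x >= 2), then not (x^2 >= 4).


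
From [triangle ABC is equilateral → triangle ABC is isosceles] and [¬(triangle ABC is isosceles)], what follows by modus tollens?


Modus tollens: from (P → Q) and ¬Q, infer ¬P.
Q = 'triangle ABC is isosceles' is denied; since P → Q, P must also fail.

Not (triangle ABC is equilateral).


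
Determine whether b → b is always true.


Build the truth table over {b}:
b | φ
-----
F | T
T | T
Every row evaluates to true.

Yes, it is a tautology.


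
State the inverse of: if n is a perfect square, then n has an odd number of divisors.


The inverse of (P → Q) is (¬P → ¬Q). It is equivalent to the converse, not to the original.
Here P = 'n is a perfect square' and Q = 'n has an odd number of divisors'.

If not (n is a perfect square), then not (n has an odd number of divisors).


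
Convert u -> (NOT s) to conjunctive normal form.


Step 1: Rewrite u → (¬s) as ¬u ∨ (¬s).

(NOT u) OR (NOT s)


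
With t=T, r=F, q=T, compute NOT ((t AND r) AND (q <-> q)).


Substitute t=T, r=F, q=T:
t AND r = T AND F = F
q <-> q = T <-> T = T
(t AND r) AND (q <-> q) = F AND T = F
NOT ((t AND r) AND (q <-> q)) = T

T


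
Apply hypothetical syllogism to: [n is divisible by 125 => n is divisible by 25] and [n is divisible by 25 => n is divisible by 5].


Hypothetical syllogism: from (P → Q) and (Q → R), infer (P → R).
Chain the two implications through the shared middle term 'n is divisible by 25'.

n is divisible by 125 => n is divisible by 5


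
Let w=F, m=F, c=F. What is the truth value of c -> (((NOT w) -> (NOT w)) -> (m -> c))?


Substitute w=F, m=F, c=F:
NOT w = T
NOT w = T
(NOT w) -> (NOT w) = T -> T = T
m -> c = F -> F = T
((NOT w) -> (NOT w)) -> (m -> c) = T -> T = T
c -> (((NOT w) -> (NOT w)) -> (m -> c)) = F -> T = T

T


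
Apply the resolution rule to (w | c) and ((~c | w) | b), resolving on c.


The clauses contain complementary literals c and ~c.
Resolution eliminates this pair and disjoins the remaining literals (merging duplicates).

(w | b)


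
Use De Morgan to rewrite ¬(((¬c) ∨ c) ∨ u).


De Morgan: the negation of a disjunction is the conjunction of the negations.
Distribute ¬ across ∨, flipping it to ∧, and negate each literal.

(c ∧ (¬c)) ∧ (¬u)


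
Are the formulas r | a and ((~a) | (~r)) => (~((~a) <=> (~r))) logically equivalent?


Compare truth tables:
a | r | φ | ψ
-------------
False | False | False | False
True | False | True | True
False | True | True | True
True | True | True | True
The columns φ and ψ agree on every row.

Yes, they are logically equivalent.


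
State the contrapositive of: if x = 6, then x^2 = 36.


The contrapositive of (P → Q) is (¬Q → ¬P); it is logically equivalent to the original.
Here P = 'x = 6' and Q = 'x^2 = 36'.

If not (x^2 = 36), then not (x = 6).


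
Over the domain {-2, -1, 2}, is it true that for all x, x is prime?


Evaluate the predicate on each element: -2:F, -1:F, 2:T.
Counterexample x = -2 fails the predicate.

F


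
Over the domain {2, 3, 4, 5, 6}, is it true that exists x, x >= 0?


Evaluate the predicate on each element: 2:True, 3:True, 4:True, 5:True, 6:True.
Witness x = 2 satisfies the predicate.

True


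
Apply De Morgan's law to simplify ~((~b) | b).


De Morgan: the negation of a disjunction is the conjunction of the negations.
Distribute ~ across |, flipping it to &, and negate each literal.

b & (~b)


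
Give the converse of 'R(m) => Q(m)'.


The converse of (P → Q) is (Q → P). It is not in general equivalent to the original.
Here P = 'R(m)' and Q = 'Q(m)'.

If Q(m), then R(m).


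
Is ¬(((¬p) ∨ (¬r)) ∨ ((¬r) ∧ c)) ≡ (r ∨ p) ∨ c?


Compare truth tables:
c | p | r | φ | ψ
-----------------
F | F | F | F | F
T | F | F | F | T
F | T | F | F | T
T | T | F | F | T
F | F | T | F | T
T | F | T | F | T
F | T | T | T | T
T | T | T | T | T
They differ at row 2 (c=T, p=F, r=F): φ=F but ψ=T.

No, they are not logically equivalent.


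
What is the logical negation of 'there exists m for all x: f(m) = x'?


Negation flips each quantifier (∀↔∃) and negates the inner predicate.
¬(there exists m for all x: φ) = for all m there exists x: ¬φ.

for all m there exists x: NOT(f(m) = x)


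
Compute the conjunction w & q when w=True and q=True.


Conjunction is true only when both operands are true.
Substitute: w=True, q=True.
True & True evaluates to True.

True


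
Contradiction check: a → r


Truth table over {a, r}:
a | r | φ
---------
F | F | T
T | F | F
F | T | T
T | T | T
Satisfying assignment at row 1: a=F, r=F gives T.

No, it is not a contradiction.


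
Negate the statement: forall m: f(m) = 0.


¬(forall x: φ) = exists x: ¬φ, and ¬(exists x: φ) = forall x: ¬φ.
Apply to the universal statement.

exists m: ~(f(m) = 0)


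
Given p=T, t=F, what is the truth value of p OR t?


Disjunction is false only when both operands are false.
Substitute: p=T, t=F.
T OR F evaluates to T.

T


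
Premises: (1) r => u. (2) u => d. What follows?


Hypothetical syllogism: from (P → Q) and (Q → R), infer (P → R).
Chain the two implications through the shared middle term 'u'.

r => d


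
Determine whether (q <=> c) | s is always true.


Build the truth table over {c, q, s}:
c | q | s | φ
-------------
False | False | False | True
True | False | False | False
False | True | False | False
True | True | False | True
False | False | True | True
True | False | True | True
False | True | True | True
True | True | True | True
Counterexample at row 2: with c=True, q=False, s=False, the formula is False.

No, it is not a tautology.


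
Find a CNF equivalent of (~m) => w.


Step 1: Rewrite (¬m) → w as ¬(¬m) ∨ w.
Step 2: Eliminate any double negations (¬¬X = X).

m | w


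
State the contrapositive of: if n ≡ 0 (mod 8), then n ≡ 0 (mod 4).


The contrapositive of (P → Q) is (¬Q → ¬P); it is logically equivalent to the original.
Here P = 'n ≡ 0 (mod 8)' and Q = 'n ≡ 0 (mod 4)'.

If not (n ≡ 0 (mod 4)), then not (n ≡ 0 (mod 8)).


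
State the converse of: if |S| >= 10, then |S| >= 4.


The converse of (P → Q) is (Q → P). It is not in general equivalent to the original.
Here P = '|S| >= 10' and Q = '|S| >= 4'.

If |S| >= 4, then |S| >= 10.


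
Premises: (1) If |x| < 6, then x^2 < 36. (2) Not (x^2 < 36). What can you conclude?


Modus tollens: from (P → Q) and ¬Q, infer ¬P.
Q = 'x^2 < 36' is denied; since P → Q, P must also fail.

Not (|x| < 6).


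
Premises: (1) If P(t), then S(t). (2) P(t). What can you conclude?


Modus ponens: from (P → Q) and P, infer Q.
P = 'P(t)' is asserted, and P → Q holds, so Q follows.

S(t).


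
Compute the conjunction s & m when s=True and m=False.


Conjunction is true only when both operands are true.
Substitute: s=True, m=False.
True & False evaluates to False.

False


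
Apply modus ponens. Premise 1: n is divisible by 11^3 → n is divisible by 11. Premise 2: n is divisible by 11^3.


Modus ponens: from (P → Q) and P, infer Q.
P = 'n is divisible by 11^3' is asserted, and P → Q holds, so Q follows.

n is divisible by 11.


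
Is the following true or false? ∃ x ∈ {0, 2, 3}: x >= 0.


Evaluate the predicate on each element: 0:T, 2:T, 3:T.
Witness x = 0 satisfies the predicate.

T


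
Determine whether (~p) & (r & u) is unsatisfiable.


Truth table over {p, r, u}:
p | r | u | φ
-------------
False | False | False | False
True | False | False | False
False | True | False | False
True | True | False | False
False | False | True | False
True | False | True | False
False | True | True | True
True | True | True | False
Satisfying assignment at row 7: p=False, r=True, u=True gives True.

No, it is not a contradiction.


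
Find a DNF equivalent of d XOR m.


Step 1: d ⊕ m is true exactly when they disagree: (d ∧ ¬m) ∨ (¬d ∧ m).

(d AND (NOT m)) OR ((NOT d) AND m)


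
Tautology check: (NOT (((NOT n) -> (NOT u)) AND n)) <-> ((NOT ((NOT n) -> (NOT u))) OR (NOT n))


Build the truth table over {n, u}:
n | u | φ
---------
F | F | T
T | F | T
F | T | T
T | T | T
Every row evaluates to true.

Yes, it is a tautology.


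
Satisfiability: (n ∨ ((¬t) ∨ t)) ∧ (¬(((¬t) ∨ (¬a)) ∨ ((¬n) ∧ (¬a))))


Search for a satisfying assignment over {a, n, t}.
Try a=T, n=F, t=T: the formula evaluates to T.
A satisfying assignment exists.

Satisfiable.


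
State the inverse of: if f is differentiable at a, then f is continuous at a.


The inverse of (P → Q) is (¬P → ¬Q). It is equivalent to the converse, not to the original.
Here P = 'f is differentiable at a' and Q = 'f is continuous at a'.

If not (f is differentiable at a), then not (f is continuous at a).


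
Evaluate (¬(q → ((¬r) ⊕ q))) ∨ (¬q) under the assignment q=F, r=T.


Substitute q=F, r=T:
¬r = F
(¬r) ⊕ q = F ⊕ F = F
q → ((¬r) ⊕ q) = F → F = T
¬(q → ((¬r) ⊕ q)) = F
¬q = T
(¬(q → ((¬r) ⊕ q))) ∨ (¬q) = F ∨ T = T

T


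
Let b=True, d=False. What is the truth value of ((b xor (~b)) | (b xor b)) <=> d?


Substitute b=True, d=False:
~b = False
b xor (~b) = True xor False = True
b xor b = True xor True = False
(b xor (~b)) | (b xor b) = True | False = True
((b xor (~b)) | (b xor b)) <=> d = True <=> False = False

False


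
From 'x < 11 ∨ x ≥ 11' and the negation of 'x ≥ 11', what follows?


Disjunctive syllogism: from (P ∨ Q) and ¬P, infer Q.
One disjunct, 'x ≥ 11', is ruled out; the other must hold.

x < 11


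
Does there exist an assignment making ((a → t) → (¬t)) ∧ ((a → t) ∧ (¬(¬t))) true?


Check all 4 assignments over {a, t}:
a | t | φ
---------
F | F | F
T | F | F
F | T | F
T | T | F
No assignment makes the formula true.

Unsatisfiable.


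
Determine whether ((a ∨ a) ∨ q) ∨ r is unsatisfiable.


Truth table over {a, q, r}:
a | q | r | φ
-------------
F | F | F | F
T | F | F | T
F | T | F | T
T | T | F | T
F | F | T | T
T | F | T | T
F | T | T | T
T | T | T | T
Satisfying assignment at row 2: a=T, q=F, r=F gives T.

No, it is not a contradiction.


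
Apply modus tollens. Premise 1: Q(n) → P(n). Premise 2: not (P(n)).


Modus tollens: from (P → Q) and ¬Q, infer ¬P.
Q = 'P(n)' is denied; since P → Q, P must also fail.

Not (Q(n)).


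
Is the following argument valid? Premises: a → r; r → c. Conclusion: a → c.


This matches the form of hypothetical syllogism: the conclusion follows in every model of the premises.

Valid.


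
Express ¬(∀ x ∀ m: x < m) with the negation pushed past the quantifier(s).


Negation flips each quantifier (∀↔∃) and negates the inner predicate.
¬(∀ x ∀ m: φ) = ∃ x ∃ m: ¬φ.

∃ x ∃ m: ¬(x < m)


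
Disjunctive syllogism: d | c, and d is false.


Disjunctive syllogism: from (P ∨ Q) and ¬P, infer Q.
One disjunct, 'd', is ruled out; the other must hold.

c


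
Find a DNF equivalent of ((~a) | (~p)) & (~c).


Step 1: Distribute ∧ over ∨: ((¬a) ∨ (¬p)) ∧ (¬c) = ((¬a) ∧ (¬c)) ∨ ((¬p) ∧ (¬c)).

((~a) & (~c)) | ((~p) & (~c))


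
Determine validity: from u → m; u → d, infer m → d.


This is (no valid rule). There exist truth assignments where the premises are all true but the conclusion is false.

Invalid.


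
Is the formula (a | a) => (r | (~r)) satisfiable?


Search for a satisfying assignment over {a, r}.
Try a=False, r=False: the formula evaluates to True.
A satisfying assignment exists.

Satisfiable.


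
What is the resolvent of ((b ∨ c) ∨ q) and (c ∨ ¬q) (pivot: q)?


The clauses contain complementary literals q and ¬q.
Resolution eliminates this pair and disjoins the remaining literals (merging duplicates).

(b ∨ c)


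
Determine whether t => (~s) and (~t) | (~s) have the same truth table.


Compare truth tables:
s | t | φ | ψ
-------------
False | False | True | True
True | False | True | True
False | True | True | True
True | True | False | False
The columns φ and ψ agree on every row.

Yes, they are logically equivalent.


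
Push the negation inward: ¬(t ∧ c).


De Morgan: the negation of a conjunction is the disjunction of the negations.
Distribute ¬ across ∧, flipping it to ∨, and negate each literal.

(¬t) ∨ (¬c)


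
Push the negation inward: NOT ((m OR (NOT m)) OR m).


De Morgan: the negation of a disjunction is the conjunction of the negations.
Distribute NOT across OR, flipping it to AND, and negate each literal.

((NOT m) AND m) AND (NOT m)


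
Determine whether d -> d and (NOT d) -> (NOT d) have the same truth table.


Compare truth tables:
d | φ | ψ
---------
F | T | T
T | T | T
The columns φ and ψ agree on every row.

Yes, they are logically equivalent.


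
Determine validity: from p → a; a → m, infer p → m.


This matches the form of hypothetical syllogism: the conclusion follows in every model of the premises.

Valid.


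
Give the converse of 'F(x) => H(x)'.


The converse of (P → Q) is (Q → P). It is not in general equivalent to the original.
Here P = 'F(x)' and Q = 'H(x)'.

If H(x), then F(x).


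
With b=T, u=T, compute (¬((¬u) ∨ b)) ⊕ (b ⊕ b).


Substitute b=T, u=T:
¬u = F
(¬u) ∨ b = F ∨ T = T
¬((¬u) ∨ b) = F
b ⊕ b = T ⊕ T = F
(¬((¬u) ∨ b)) ⊕ (b ⊕ b) = F ⊕ F = F

F


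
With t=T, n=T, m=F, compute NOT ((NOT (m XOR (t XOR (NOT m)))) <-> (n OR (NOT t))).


Substitute t=T, n=T, m=F:
NOT m = T
t XOR (NOT m) = T XOR T = F
m XOR (t XOR (NOT m)) = F XOR F = F
NOT (m XOR (t XOR (NOT m))) = T
NOT t = F
n OR (NOT t) = T OR F = T
(NOT (m XOR (t XOR (NOT m)))) <-> (n OR (NOT t)) = T <-> T = T
NOT ((NOT (m XOR (t XOR (NOT m)))) <-> (n OR (NOT t))) = F

F


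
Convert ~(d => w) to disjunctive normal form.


Step 1: Rewrite implication then negate: ¬(¬d ∨ w) = d ∧ ¬w.

d & (~w)


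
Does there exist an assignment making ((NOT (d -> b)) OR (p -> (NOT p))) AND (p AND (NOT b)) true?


Search for a satisfying assignment over {b, d, p}.
Try b=F, d=T, p=T: the formula evaluates to T.
A satisfying assignment exists.

Satisfiable.
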